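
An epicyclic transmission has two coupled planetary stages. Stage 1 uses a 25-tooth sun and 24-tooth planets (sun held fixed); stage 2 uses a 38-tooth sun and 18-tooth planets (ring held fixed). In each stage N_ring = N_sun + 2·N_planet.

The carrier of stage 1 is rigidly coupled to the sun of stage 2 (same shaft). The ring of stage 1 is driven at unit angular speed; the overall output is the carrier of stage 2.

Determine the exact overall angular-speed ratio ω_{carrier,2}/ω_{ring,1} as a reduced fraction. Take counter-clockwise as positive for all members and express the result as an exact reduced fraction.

Stage 1: N_ring = 25 + 2·24 = 73
Stage 1: 25(ω_s−ω_c) = −73(ω_r−ω_c),  ω_s=0, ω_r=1
Stage 1: 25(0−ω_c) = −73(1−ω_c)  ⇒  98ω_c = 73  ⇒  ω_c = 73/98
  ⇒ ω_c¹/ω_r¹ = 73/98
Stage 2: N_ring = 38 + 2·18 = 74
Stage 2: 38(ω_s−ω_c) = −74(ω_r−ω_c),  ω_r=0, ω_s=1
Stage 2: 38(1−ω_c) = −74(0−ω_c)  ⇒  112ω_c = 38  ⇒  ω_c = 19/56
  ⇒ ω_c²/ω_s² = 19/56
Coupling ω_s² = ω_c¹ ⇒ overall = 73/98 × 19/56 = 1387/5488

1387/5488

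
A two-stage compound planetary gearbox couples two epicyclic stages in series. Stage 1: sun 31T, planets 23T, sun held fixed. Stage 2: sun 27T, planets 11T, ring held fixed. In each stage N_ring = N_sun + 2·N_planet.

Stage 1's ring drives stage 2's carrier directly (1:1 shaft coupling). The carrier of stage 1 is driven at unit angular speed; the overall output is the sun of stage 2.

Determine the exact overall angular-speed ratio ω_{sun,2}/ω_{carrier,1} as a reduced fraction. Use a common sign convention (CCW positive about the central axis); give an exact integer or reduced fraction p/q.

Stage 1: N_ring = 31 + 2·23 = 77
Stage 1: 31(ω_s−ω_c) = −77(ω_r−ω_c),  ω_s=0, ω_c=1
Stage 1: ω_r = 1 − (31/77)(0−1) = 108/77
  ⇒ ω_r¹/ω_c¹ = 108/77
Stage 2: N_ring = 27 + 2·11 = 49
Stage 2: 27(ω_s−ω_c) = −49(ω_r−ω_c),  ω_r=0, ω_c=1
Stage 2: ω_s = 1 − (49/27)(0−1) = 76/27
  ⇒ ω_s²/ω_c² = 76/27
Coupling ω_c² = ω_r¹ ⇒ overall = 108/77 × 76/27 = 304/77

304/77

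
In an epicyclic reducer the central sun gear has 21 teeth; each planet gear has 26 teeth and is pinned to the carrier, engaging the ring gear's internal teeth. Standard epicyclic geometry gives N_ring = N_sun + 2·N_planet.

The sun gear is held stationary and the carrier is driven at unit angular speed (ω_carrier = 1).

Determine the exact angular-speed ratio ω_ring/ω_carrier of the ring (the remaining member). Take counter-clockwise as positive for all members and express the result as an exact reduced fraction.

N_ring = 21 + 2·26 = 73
21(ω_s−ω_c) = −73(ω_r−ω_c),  ω_s=0, ω_c=1
ω_r = 1 − (21/73)(0−1) = 94/73
ω_r/ω_c = 94/73

94/73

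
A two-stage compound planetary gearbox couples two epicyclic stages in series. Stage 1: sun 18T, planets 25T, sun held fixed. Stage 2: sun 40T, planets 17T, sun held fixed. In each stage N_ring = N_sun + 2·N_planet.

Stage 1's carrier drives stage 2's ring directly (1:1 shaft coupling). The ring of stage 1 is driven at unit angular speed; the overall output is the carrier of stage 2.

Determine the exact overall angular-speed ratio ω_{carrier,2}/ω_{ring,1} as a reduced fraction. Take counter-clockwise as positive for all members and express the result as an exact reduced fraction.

Stage 1: N_ring = 18 + 2·25 = 68
Stage 1: 18(ω_s−ω_c) = −68(ω_r−ω_c),  ω_s=0, ω_r=1
Stage 1: 18(0−ω_c) = −68(1−ω_c)  ⇒  86ω_c = 68  ⇒  ω_c = 34/43
  ⇒ ω_c¹/ω_r¹ = 34/43
Stage 2: N_ring = 40 + 2·17 = 74
Stage 2: 40(ω_s−ω_c) = −74(ω_r−ω_c),  ω_s=0, ω_r=1
Stage 2: 40(0−ω_c) = −74(1−ω_c)  ⇒  114ω_c = 74  ⇒  ω_c = 37/57
  ⇒ ω_c²/ω_r² = 37/57
Coupling ω_r² = ω_c¹ ⇒ overall = 34/43 × 37/57 = 1258/2451

1258/2451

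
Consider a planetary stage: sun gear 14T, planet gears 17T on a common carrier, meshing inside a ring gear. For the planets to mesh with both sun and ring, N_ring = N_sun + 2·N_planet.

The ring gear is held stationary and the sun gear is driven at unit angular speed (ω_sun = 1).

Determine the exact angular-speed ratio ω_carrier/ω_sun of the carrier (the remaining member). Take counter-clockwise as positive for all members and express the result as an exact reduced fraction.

N_ring = 14 + 2·17 = 48
14(ω_s−ω_c) = −48(ω_r−ω_c),  ω_r=0, ω_s=1
14(1−ω_c) = −48(0−ω_c)  ⇒  62ω_c = 14  ⇒  ω_c = 7/31
ω_c/ω_s = 7/31

7/31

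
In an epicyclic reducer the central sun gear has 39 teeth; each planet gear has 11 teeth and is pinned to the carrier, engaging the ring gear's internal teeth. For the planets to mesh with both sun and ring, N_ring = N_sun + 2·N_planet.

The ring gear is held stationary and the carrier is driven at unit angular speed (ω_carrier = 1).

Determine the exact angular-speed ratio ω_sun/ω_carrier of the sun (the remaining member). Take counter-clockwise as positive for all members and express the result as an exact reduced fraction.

N_ring = 39 + 2·11 = 61
39(ω_s−ω_c) = −61(ω_r−ω_c),  ω_r=0, ω_c=1
ω_s = 1 − (61/39)(0−1) = 100/39
ω_s/ω_c = 100/39

100/39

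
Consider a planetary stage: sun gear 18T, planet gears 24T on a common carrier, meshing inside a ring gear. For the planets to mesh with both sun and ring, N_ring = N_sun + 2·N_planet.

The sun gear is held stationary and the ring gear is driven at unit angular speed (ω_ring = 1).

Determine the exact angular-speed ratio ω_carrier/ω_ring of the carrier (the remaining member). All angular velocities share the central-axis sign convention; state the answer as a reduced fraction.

11/14

N_ring = 18 + 2·24 = 66
18(ω_s−ω_c) = −66(ω_r−ω_c),  ω_s=0, ω_r=1
18(0−ω_c) = −66(1−ω_c)  ⇒  84ω_c = 66  ⇒  ω_c = 11/14
ω_c/ω_r = 11/14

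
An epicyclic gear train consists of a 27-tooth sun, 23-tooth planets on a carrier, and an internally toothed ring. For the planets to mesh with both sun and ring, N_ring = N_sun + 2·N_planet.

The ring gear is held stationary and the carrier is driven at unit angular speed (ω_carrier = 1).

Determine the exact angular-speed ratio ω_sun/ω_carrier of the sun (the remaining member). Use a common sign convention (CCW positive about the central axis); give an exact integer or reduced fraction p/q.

N_ring = 27 + 2·23 = 73
27(ω_s−ω_c) = −73(ω_r−ω_c),  ω_r=0, ω_c=1
ω_s = 1 − (73/27)(0−1) = 100/27
ω_s/ω_c = 100/27

100/27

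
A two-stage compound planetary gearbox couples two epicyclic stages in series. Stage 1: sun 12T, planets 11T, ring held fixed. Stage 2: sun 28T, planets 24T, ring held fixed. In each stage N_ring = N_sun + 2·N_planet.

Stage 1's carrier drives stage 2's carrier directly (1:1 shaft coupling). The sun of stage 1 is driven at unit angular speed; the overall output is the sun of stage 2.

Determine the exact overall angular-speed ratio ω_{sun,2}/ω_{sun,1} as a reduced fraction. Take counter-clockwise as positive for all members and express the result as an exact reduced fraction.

156/161

Stage 1: N_ring = 12 + 2·11 = 34
Stage 1: 12(ω_s−ω_c) = −34(ω_r−ω_c),  ω_r=0, ω_s=1
Stage 1: 12(1−ω_c) = −34(0−ω_c)  ⇒  46ω_c = 12  ⇒  ω_c = 6/23
  ⇒ ω_c¹/ω_s¹ = 6/23
Stage 2: N_ring = 28 + 2·24 = 76
Stage 2: 28(ω_s−ω_c) = −76(ω_r−ω_c),  ω_r=0, ω_c=1
Stage 2: ω_s = 1 − (76/28)(0−1) = 26/7
  ⇒ ω_s²/ω_c² = 26/7
Coupling ω_c² = ω_c¹ ⇒ overall = 6/23 × 26/7 = 156/161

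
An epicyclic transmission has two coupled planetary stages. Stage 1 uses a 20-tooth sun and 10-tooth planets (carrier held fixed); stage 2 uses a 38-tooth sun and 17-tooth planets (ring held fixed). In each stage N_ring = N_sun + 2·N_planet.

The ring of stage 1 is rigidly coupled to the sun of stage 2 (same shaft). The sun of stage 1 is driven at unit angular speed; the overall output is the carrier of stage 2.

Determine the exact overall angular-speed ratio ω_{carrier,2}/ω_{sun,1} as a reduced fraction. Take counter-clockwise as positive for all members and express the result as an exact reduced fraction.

Stage 1: N_ring = 20 + 2·10 = 40
Stage 1: 20(ω_s−ω_c) = −40(ω_r−ω_c),  ω_c=0, ω_s=1
Stage 1: ω_r = 0 − (20/40)(1−0) = -1/2
  ⇒ ω_r¹/ω_s¹ = -1/2
Stage 2: N_ring = 38 + 2·17 = 72
Stage 2: 38(ω_s−ω_c) = −72(ω_r−ω_c),  ω_r=0, ω_s=1
Stage 2: 38(1−ω_c) = −72(0−ω_c)  ⇒  110ω_c = 38  ⇒  ω_c = 19/55
  ⇒ ω_c²/ω_s² = 19/55
Coupling ω_s² = ω_r¹ ⇒ overall = -1/2 × 19/55 = -19/110

-19/110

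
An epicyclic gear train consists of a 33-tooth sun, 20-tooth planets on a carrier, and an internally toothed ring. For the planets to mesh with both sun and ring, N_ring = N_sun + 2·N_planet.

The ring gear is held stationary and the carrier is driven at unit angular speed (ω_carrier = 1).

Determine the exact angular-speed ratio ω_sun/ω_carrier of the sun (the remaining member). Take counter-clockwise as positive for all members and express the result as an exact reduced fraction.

106/33

N_ring = 33 + 2·20 = 73
33(ω_s−ω_c) = −73(ω_r−ω_c),  ω_r=0, ω_c=1
ω_s = 1 − (73/33)(0−1) = 106/33
ω_s/ω_c = 106/33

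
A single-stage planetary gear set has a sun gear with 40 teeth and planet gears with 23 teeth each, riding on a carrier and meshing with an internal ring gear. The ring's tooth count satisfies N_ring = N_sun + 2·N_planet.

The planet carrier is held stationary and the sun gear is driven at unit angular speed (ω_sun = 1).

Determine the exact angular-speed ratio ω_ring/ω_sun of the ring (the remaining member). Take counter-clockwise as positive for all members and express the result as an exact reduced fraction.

-20/43

N_ring = 40 + 2·23 = 86
40(ω_s−ω_c) = −86(ω_r−ω_c),  ω_c=0, ω_s=1
ω_r = 0 − (40/86)(1−0) = -20/43
ω_r/ω_s = -20/43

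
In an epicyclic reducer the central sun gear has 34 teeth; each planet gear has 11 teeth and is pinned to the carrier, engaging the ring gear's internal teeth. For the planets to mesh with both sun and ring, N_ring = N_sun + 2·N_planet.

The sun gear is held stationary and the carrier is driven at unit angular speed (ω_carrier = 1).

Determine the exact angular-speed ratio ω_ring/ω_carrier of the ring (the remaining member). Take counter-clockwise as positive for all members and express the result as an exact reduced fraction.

45/28

N_ring = 34 + 2·11 = 56
34(ω_s−ω_c) = −56(ω_r−ω_c),  ω_s=0, ω_c=1
ω_r = 1 − (34/56)(0−1) = 45/28
ω_r/ω_c = 45/28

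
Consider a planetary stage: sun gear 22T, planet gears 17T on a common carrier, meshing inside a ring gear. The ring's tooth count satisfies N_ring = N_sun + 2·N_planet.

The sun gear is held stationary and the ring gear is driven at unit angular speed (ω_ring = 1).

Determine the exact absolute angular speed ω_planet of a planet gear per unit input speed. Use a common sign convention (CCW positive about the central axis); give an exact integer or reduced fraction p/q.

N_ring = 22 + 2·17 = 56
22(ω_s−ω_c) = −56(ω_r−ω_c),  ω_s=0, ω_r=1
22(0−ω_c) = −56(1−ω_c)  ⇒  78ω_c = 56  ⇒  ω_c = 28/39
sun–planet: 22·(0−28/39) = −17·(ω_p−ω_c)  ⇒  ω_p−ω_c = −(22/17)·(-28/39) = 616/663
ω_p = 28/39 + 616/663 = 28/17

28/17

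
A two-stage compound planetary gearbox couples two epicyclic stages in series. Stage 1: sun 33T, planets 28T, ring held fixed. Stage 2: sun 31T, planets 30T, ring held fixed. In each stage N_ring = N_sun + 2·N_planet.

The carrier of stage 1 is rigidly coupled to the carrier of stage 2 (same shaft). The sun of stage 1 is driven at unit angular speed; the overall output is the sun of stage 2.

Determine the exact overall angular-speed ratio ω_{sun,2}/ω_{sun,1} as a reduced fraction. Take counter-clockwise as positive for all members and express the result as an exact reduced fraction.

Stage 1: N_ring = 33 + 2·28 = 89
Stage 1: 33(ω_s−ω_c) = −89(ω_r−ω_c),  ω_r=0, ω_s=1
Stage 1: 33(1−ω_c) = −89(0−ω_c)  ⇒  122ω_c = 33  ⇒  ω_c = 33/122
  ⇒ ω_c¹/ω_s¹ = 33/122
Stage 2: N_ring = 31 + 2·30 = 91
Stage 2: 31(ω_s−ω_c) = −91(ω_r−ω_c),  ω_r=0, ω_c=1
Stage 2: ω_s = 1 − (91/31)(0−1) = 122/31
  ⇒ ω_s²/ω_c² = 122/31
Coupling ω_c² = ω_c¹ ⇒ overall = 33/122 × 122/31 = 33/31

33/31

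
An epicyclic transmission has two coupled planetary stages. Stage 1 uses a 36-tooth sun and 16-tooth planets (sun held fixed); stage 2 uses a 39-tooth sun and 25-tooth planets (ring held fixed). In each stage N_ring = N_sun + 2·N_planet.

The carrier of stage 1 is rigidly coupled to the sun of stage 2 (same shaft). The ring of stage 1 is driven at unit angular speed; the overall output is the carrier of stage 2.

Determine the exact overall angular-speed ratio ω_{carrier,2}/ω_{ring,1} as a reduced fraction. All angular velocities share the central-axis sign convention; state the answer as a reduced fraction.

51/256

Stage 1: N_ring = 36 + 2·16 = 68
Stage 1: 36(ω_s−ω_c) = −68(ω_r−ω_c),  ω_s=0, ω_r=1
Stage 1: 36(0−ω_c) = −68(1−ω_c)  ⇒  104ω_c = 68  ⇒  ω_c = 17/26
  ⇒ ω_c¹/ω_r¹ = 17/26
Stage 2: N_ring = 39 + 2·25 = 89
Stage 2: 39(ω_s−ω_c) = −89(ω_r−ω_c),  ω_r=0, ω_s=1
Stage 2: 39(1−ω_c) = −89(0−ω_c)  ⇒  128ω_c = 39  ⇒  ω_c = 39/128
  ⇒ ω_c²/ω_s² = 39/128
Coupling ω_s² = ω_c¹ ⇒ overall = 17/26 × 39/128 = 51/256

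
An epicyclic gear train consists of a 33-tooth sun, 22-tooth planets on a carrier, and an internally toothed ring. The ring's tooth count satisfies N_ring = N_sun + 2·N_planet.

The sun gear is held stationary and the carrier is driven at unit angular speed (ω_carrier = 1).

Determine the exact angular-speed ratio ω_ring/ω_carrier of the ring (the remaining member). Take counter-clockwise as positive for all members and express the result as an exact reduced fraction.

N_ring = 33 + 2·22 = 77
33(ω_s−ω_c) = −77(ω_r−ω_c),  ω_s=0, ω_c=1
ω_r = 1 − (33/77)(0−1) = 10/7
ω_r/ω_c = 10/7

10/7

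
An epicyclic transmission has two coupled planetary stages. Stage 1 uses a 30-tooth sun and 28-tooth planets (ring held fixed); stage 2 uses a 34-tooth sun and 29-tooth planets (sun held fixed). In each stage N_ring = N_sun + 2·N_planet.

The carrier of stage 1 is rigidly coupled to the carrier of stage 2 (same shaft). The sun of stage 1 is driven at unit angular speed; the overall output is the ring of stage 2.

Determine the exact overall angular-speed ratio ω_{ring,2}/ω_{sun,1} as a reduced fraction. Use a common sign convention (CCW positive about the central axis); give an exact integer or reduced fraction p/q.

Stage 1: N_ring = 30 + 2·28 = 86
Stage 1: 30(ω_s−ω_c) = −86(ω_r−ω_c),  ω_r=0, ω_s=1
Stage 1: 30(1−ω_c) = −86(0−ω_c)  ⇒  116ω_c = 30  ⇒  ω_c = 15/58
  ⇒ ω_c¹/ω_s¹ = 15/58
Stage 2: N_ring = 34 + 2·29 = 92
Stage 2: 34(ω_s−ω_c) = −92(ω_r−ω_c),  ω_s=0, ω_c=1
Stage 2: ω_r = 1 − (34/92)(0−1) = 63/46
  ⇒ ω_r²/ω_c² = 63/46
Coupling ω_c² = ω_c¹ ⇒ overall = 15/58 × 63/46 = 945/2668

945/2668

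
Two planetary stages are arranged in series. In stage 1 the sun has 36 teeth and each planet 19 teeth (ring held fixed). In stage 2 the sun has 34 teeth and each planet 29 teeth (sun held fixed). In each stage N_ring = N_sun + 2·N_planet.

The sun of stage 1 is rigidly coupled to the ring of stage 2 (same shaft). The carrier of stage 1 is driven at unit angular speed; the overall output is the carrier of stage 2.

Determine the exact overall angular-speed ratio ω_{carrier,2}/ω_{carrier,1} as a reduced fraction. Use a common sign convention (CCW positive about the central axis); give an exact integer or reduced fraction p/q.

Stage 1: N_ring = 36 + 2·19 = 74
Stage 1: 36(ω_s−ω_c) = −74(ω_r−ω_c),  ω_r=0, ω_c=1
Stage 1: ω_s = 1 − (74/36)(0−1) = 55/18
  ⇒ ω_s¹/ω_c¹ = 55/18
Stage 2: N_ring = 34 + 2·29 = 92
Stage 2: 34(ω_s−ω_c) = −92(ω_r−ω_c),  ω_s=0, ω_r=1
Stage 2: 34(0−ω_c) = −92(1−ω_c)  ⇒  126ω_c = 92  ⇒  ω_c = 46/63
  ⇒ ω_c²/ω_r² = 46/63
Coupling ω_r² = ω_s¹ ⇒ overall = 55/18 × 46/63 = 1265/567

1265/567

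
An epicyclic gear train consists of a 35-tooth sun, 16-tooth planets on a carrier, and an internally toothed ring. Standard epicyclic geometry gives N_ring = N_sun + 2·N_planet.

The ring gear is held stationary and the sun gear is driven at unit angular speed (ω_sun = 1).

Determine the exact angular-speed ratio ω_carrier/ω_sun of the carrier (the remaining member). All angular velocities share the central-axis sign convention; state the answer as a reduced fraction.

N_ring = 35 + 2·16 = 67
35(ω_s−ω_c) = −67(ω_r−ω_c),  ω_r=0, ω_s=1
35(1−ω_c) = −67(0−ω_c)  ⇒  102ω_c = 35  ⇒  ω_c = 35/102
ω_c/ω_s = 35/102

35/102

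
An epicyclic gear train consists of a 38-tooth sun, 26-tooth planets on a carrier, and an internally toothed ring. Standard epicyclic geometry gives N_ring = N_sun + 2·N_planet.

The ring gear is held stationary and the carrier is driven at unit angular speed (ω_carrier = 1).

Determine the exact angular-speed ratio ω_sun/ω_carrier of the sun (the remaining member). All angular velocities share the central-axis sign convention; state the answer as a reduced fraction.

64/19

N_ring = 38 + 2·26 = 90
38(ω_s−ω_c) = −90(ω_r−ω_c),  ω_r=0, ω_c=1
ω_s = 1 − (90/38)(0−1) = 64/19
ω_s/ω_c = 64/19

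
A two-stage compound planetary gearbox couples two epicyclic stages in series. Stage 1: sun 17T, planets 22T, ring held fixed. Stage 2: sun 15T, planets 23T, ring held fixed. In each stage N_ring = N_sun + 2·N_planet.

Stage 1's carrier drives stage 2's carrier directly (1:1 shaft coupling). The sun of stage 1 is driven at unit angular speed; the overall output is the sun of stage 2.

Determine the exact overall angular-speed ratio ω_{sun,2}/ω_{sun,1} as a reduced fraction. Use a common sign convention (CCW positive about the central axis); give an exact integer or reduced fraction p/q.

Stage 1: N_ring = 17 + 2·22 = 61
Stage 1: 17(ω_s−ω_c) = −61(ω_r−ω_c),  ω_r=0, ω_s=1
Stage 1: 17(1−ω_c) = −61(0−ω_c)  ⇒  78ω_c = 17  ⇒  ω_c = 17/78
  ⇒ ω_c¹/ω_s¹ = 17/78
Stage 2: N_ring = 15 + 2·23 = 61
Stage 2: 15(ω_s−ω_c) = −61(ω_r−ω_c),  ω_r=0, ω_c=1
Stage 2: ω_s = 1 − (61/15)(0−1) = 76/15
  ⇒ ω_s²/ω_c² = 76/15
Coupling ω_c² = ω_c¹ ⇒ overall = 17/78 × 76/15 = 646/585

646/585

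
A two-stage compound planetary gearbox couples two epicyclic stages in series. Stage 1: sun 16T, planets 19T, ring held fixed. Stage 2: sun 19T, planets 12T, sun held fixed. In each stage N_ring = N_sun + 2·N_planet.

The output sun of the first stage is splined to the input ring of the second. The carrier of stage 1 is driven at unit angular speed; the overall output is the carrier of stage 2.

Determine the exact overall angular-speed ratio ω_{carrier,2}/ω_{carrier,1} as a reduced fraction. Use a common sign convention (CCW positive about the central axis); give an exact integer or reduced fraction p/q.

Stage 1: N_ring = 16 + 2·19 = 54
Stage 1: 16(ω_s−ω_c) = −54(ω_r−ω_c),  ω_r=0, ω_c=1
Stage 1: ω_s = 1 − (54/16)(0−1) = 35/8
  ⇒ ω_s¹/ω_c¹ = 35/8
Stage 2: N_ring = 19 + 2·12 = 43
Stage 2: 19(ω_s−ω_c) = −43(ω_r−ω_c),  ω_s=0, ω_r=1
Stage 2: 19(0−ω_c) = −43(1−ω_c)  ⇒  62ω_c = 43  ⇒  ω_c = 43/62
  ⇒ ω_c²/ω_r² = 43/62
Coupling ω_r² = ω_s¹ ⇒ overall = 35/8 × 43/62 = 1505/496

1505/496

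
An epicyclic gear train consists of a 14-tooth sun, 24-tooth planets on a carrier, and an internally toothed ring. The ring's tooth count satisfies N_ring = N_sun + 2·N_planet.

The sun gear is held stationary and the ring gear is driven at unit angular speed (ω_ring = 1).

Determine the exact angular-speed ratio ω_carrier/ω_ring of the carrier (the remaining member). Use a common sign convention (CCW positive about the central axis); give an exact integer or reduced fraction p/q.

N_ring = 14 + 2·24 = 62
14(ω_s−ω_c) = −62(ω_r−ω_c),  ω_s=0, ω_r=1
14(0−ω_c) = −62(1−ω_c)  ⇒  76ω_c = 62  ⇒  ω_c = 31/38
ω_c/ω_r = 31/38

31/38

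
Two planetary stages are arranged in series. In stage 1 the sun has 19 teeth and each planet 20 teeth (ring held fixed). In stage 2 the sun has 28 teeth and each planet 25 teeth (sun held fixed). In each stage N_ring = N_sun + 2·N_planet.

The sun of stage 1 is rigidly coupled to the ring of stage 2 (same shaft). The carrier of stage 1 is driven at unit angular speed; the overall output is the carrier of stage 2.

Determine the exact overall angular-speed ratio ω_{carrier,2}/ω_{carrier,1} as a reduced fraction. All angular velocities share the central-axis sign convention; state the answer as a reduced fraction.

3042/1007

Stage 1: N_ring = 19 + 2·20 = 59
Stage 1: 19(ω_s−ω_c) = −59(ω_r−ω_c),  ω_r=0, ω_c=1
Stage 1: ω_s = 1 − (59/19)(0−1) = 78/19
  ⇒ ω_s¹/ω_c¹ = 78/19
Stage 2: N_ring = 28 + 2·25 = 78
Stage 2: 28(ω_s−ω_c) = −78(ω_r−ω_c),  ω_s=0, ω_r=1
Stage 2: 28(0−ω_c) = −78(1−ω_c)  ⇒  106ω_c = 78  ⇒  ω_c = 39/53
  ⇒ ω_c²/ω_r² = 39/53
Coupling ω_r² = ω_s¹ ⇒ overall = 78/19 × 39/53 = 3042/1007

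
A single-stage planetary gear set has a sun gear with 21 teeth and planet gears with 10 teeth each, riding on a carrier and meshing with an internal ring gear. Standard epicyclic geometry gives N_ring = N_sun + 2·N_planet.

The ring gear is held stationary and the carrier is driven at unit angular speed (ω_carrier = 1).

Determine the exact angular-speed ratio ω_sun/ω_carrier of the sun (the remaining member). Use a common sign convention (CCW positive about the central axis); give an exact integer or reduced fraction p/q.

N_ring = 21 + 2·10 = 41
21(ω_s−ω_c) = −41(ω_r−ω_c),  ω_r=0, ω_c=1
ω_s = 1 − (41/21)(0−1) = 62/21
ω_s/ω_c = 62/21

62/21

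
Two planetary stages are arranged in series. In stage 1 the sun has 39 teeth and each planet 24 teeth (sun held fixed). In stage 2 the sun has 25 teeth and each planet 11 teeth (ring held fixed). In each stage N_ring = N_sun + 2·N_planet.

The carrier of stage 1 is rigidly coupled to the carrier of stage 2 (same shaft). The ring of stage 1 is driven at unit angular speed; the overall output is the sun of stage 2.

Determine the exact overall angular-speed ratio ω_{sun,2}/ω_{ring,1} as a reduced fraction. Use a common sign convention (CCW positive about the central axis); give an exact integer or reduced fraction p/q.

348/175

Stage 1: N_ring = 39 + 2·24 = 87
Stage 1: 39(ω_s−ω_c) = −87(ω_r−ω_c),  ω_s=0, ω_r=1
Stage 1: 39(0−ω_c) = −87(1−ω_c)  ⇒  126ω_c = 87  ⇒  ω_c = 29/42
  ⇒ ω_c¹/ω_r¹ = 29/42
Stage 2: N_ring = 25 + 2·11 = 47
Stage 2: 25(ω_s−ω_c) = −47(ω_r−ω_c),  ω_r=0, ω_c=1
Stage 2: ω_s = 1 − (47/25)(0−1) = 72/25
  ⇒ ω_s²/ω_c² = 72/25
Coupling ω_c² = ω_c¹ ⇒ overall = 29/42 × 72/25 = 348/175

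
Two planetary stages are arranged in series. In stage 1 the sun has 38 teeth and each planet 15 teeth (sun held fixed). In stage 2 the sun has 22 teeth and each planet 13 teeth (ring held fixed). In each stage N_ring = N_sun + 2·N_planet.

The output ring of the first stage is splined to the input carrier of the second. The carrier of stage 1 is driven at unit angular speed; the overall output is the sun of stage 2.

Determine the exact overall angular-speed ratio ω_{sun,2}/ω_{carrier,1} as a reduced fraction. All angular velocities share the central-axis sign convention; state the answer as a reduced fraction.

Stage 1: N_ring = 38 + 2·15 = 68
Stage 1: 38(ω_s−ω_c) = −68(ω_r−ω_c),  ω_s=0, ω_c=1
Stage 1: ω_r = 1 − (38/68)(0−1) = 53/34
  ⇒ ω_r¹/ω_c¹ = 53/34
Stage 2: N_ring = 22 + 2·13 = 48
Stage 2: 22(ω_s−ω_c) = −48(ω_r−ω_c),  ω_r=0, ω_c=1
Stage 2: ω_s = 1 − (48/22)(0−1) = 35/11
  ⇒ ω_s²/ω_c² = 35/11
Coupling ω_c² = ω_r¹ ⇒ overall = 53/34 × 35/11 = 1855/374

1855/374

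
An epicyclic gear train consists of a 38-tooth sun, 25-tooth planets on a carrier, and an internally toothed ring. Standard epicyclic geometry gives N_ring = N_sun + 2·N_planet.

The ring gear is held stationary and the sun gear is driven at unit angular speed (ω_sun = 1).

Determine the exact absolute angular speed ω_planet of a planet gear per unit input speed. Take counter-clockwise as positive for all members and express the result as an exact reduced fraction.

N_ring = 38 + 2·25 = 88
38(ω_s−ω_c) = −88(ω_r−ω_c),  ω_r=0, ω_s=1
38(1−ω_c) = −88(0−ω_c)  ⇒  126ω_c = 38  ⇒  ω_c = 19/63
sun–planet: 38·(1−19/63) = −25·(ω_p−ω_c)  ⇒  ω_p−ω_c = −(38/25)·(44/63) = -1672/1575
ω_p = 19/63 − 1672/1575 = -19/25

-19/25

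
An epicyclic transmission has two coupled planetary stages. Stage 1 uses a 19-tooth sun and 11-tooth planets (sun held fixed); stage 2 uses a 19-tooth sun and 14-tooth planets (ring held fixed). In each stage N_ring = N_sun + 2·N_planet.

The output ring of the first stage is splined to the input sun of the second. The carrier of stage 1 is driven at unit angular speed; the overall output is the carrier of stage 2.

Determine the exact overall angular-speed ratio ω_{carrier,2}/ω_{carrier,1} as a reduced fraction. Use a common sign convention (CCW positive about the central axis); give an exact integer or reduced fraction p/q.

190/451

Stage 1: N_ring = 19 + 2·11 = 41
Stage 1: 19(ω_s−ω_c) = −41(ω_r−ω_c),  ω_s=0, ω_c=1
Stage 1: ω_r = 1 − (19/41)(0−1) = 60/41
  ⇒ ω_r¹/ω_c¹ = 60/41
Stage 2: N_ring = 19 + 2·14 = 47
Stage 2: 19(ω_s−ω_c) = −47(ω_r−ω_c),  ω_r=0, ω_s=1
Stage 2: 19(1−ω_c) = −47(0−ω_c)  ⇒  66ω_c = 19  ⇒  ω_c = 19/66
  ⇒ ω_c²/ω_s² = 19/66
Coupling ω_s² = ω_r¹ ⇒ overall = 60/41 × 19/66 = 190/451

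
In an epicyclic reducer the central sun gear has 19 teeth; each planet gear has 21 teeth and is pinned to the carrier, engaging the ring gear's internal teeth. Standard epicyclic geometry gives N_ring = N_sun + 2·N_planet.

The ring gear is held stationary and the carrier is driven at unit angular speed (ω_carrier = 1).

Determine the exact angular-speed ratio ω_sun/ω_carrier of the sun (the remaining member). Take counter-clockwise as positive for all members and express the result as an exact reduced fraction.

80/19

N_ring = 19 + 2·21 = 61
19(ω_s−ω_c) = −61(ω_r−ω_c),  ω_r=0, ω_c=1
ω_s = 1 − (61/19)(0−1) = 80/19
ω_s/ω_c = 80/19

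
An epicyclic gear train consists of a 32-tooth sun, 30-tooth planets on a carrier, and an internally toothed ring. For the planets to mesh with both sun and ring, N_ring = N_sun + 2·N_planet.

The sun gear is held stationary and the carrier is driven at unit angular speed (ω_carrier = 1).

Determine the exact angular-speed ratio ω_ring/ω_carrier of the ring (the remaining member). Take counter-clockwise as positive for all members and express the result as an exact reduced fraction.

31/23

N_ring = 32 + 2·30 = 92
32(ω_s−ω_c) = −92(ω_r−ω_c),  ω_s=0, ω_c=1
ω_r = 1 − (32/92)(0−1) = 31/23
ω_r/ω_c = 31/23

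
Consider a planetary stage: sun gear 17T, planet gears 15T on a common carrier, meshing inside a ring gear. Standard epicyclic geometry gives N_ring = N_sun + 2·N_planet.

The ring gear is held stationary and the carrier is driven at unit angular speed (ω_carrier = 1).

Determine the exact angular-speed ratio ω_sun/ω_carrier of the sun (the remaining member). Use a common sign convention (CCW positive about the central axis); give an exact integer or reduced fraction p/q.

64/17

N_ring = 17 + 2·15 = 47
17(ω_s−ω_c) = −47(ω_r−ω_c),  ω_r=0, ω_c=1
ω_s = 1 − (47/17)(0−1) = 64/17
ω_s/ω_c = 64/17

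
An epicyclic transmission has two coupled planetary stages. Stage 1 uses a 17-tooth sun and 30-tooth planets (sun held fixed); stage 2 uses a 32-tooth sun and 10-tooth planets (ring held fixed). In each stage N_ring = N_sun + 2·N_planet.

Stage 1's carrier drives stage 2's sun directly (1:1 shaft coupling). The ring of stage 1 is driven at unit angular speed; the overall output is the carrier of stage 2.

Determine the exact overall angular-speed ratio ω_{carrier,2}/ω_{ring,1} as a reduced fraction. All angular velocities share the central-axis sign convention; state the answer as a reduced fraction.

44/141

Stage 1: N_ring = 17 + 2·30 = 77
Stage 1: 17(ω_s−ω_c) = −77(ω_r−ω_c),  ω_s=0, ω_r=1
Stage 1: 17(0−ω_c) = −77(1−ω_c)  ⇒  94ω_c = 77  ⇒  ω_c = 77/94
  ⇒ ω_c¹/ω_r¹ = 77/94
Stage 2: N_ring = 32 + 2·10 = 52
Stage 2: 32(ω_s−ω_c) = −52(ω_r−ω_c),  ω_r=0, ω_s=1
Stage 2: 32(1−ω_c) = −52(0−ω_c)  ⇒  84ω_c = 32  ⇒  ω_c = 8/21
  ⇒ ω_c²/ω_s² = 8/21
Coupling ω_s² = ω_c¹ ⇒ overall = 77/94 × 8/21 = 44/141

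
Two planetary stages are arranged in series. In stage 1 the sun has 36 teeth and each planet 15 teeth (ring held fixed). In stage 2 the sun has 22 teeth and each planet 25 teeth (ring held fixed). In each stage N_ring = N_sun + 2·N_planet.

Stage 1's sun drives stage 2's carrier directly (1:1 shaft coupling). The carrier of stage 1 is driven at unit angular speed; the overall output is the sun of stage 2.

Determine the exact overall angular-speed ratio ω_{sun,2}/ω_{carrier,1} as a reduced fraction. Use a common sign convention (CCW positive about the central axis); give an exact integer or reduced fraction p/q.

799/66

Stage 1: N_ring = 36 + 2·15 = 66
Stage 1: 36(ω_s−ω_c) = −66(ω_r−ω_c),  ω_r=0, ω_c=1
Stage 1: ω_s = 1 − (66/36)(0−1) = 17/6
  ⇒ ω_s¹/ω_c¹ = 17/6
Stage 2: N_ring = 22 + 2·25 = 72
Stage 2: 22(ω_s−ω_c) = −72(ω_r−ω_c),  ω_r=0, ω_c=1
Stage 2: ω_s = 1 − (72/22)(0−1) = 47/11
  ⇒ ω_s²/ω_c² = 47/11
Coupling ω_c² = ω_s¹ ⇒ overall = 17/6 × 47/11 = 799/66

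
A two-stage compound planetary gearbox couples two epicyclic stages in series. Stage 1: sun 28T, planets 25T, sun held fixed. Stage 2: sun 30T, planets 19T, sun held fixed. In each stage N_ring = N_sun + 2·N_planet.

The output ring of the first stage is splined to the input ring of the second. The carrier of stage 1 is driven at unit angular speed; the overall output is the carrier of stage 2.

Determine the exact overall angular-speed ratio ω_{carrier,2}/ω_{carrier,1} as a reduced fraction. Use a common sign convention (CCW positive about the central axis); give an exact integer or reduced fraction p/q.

1802/1911

Stage 1: N_ring = 28 + 2·25 = 78
Stage 1: 28(ω_s−ω_c) = −78(ω_r−ω_c),  ω_s=0, ω_c=1
Stage 1: ω_r = 1 − (28/78)(0−1) = 53/39
  ⇒ ω_r¹/ω_c¹ = 53/39
Stage 2: N_ring = 30 + 2·19 = 68
Stage 2: 30(ω_s−ω_c) = −68(ω_r−ω_c),  ω_s=0, ω_r=1
Stage 2: 30(0−ω_c) = −68(1−ω_c)  ⇒  98ω_c = 68  ⇒  ω_c = 34/49
  ⇒ ω_c²/ω_r² = 34/49
Coupling ω_r² = ω_r¹ ⇒ overall = 53/39 × 34/49 = 1802/1911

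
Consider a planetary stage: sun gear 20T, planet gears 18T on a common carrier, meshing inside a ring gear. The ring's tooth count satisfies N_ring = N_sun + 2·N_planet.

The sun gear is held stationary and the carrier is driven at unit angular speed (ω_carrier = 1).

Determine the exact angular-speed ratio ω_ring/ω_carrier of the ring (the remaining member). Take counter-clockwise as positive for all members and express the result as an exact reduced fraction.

19/14

N_ring = 20 + 2·18 = 56
20(ω_s−ω_c) = −56(ω_r−ω_c),  ω_s=0, ω_c=1
ω_r = 1 − (20/56)(0−1) = 19/14
ω_r/ω_c = 19/14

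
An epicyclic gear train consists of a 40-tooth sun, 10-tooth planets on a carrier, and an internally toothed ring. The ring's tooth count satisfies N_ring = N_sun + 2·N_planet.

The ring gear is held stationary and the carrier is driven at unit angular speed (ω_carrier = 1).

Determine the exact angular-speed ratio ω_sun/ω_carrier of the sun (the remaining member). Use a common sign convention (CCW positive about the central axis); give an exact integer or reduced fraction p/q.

N_ring = 40 + 2·10 = 60
40(ω_s−ω_c) = −60(ω_r−ω_c),  ω_r=0, ω_c=1
ω_s = 1 − (60/40)(0−1) = 5/2
ω_s/ω_c = 5/2

5/2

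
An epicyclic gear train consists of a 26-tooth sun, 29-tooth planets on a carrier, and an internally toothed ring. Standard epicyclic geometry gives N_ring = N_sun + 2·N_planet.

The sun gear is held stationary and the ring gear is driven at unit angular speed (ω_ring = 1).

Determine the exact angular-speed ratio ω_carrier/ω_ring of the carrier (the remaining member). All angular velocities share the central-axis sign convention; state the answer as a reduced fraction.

42/55

N_ring = 26 + 2·29 = 84
26(ω_s−ω_c) = −84(ω_r−ω_c),  ω_s=0, ω_r=1
26(0−ω_c) = −84(1−ω_c)  ⇒  110ω_c = 84  ⇒  ω_c = 42/55
ω_c/ω_r = 42/55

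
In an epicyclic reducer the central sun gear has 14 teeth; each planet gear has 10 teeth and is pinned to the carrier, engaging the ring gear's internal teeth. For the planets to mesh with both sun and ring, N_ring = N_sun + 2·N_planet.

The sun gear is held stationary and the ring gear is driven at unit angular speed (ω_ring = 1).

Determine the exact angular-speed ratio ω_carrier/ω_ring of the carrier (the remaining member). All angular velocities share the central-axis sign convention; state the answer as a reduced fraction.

17/24

N_ring = 14 + 2·10 = 34
14(ω_s−ω_c) = −34(ω_r−ω_c),  ω_s=0, ω_r=1
14(0−ω_c) = −34(1−ω_c)  ⇒  48ω_c = 34  ⇒  ω_c = 17/24
ω_c/ω_r = 17/24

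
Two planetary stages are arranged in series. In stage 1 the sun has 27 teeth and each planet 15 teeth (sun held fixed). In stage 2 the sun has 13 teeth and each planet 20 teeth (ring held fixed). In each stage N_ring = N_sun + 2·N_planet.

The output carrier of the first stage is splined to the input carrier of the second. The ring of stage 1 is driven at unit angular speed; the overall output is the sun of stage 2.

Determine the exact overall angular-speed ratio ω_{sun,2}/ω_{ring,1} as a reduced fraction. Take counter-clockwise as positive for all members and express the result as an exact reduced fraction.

Stage 1: N_ring = 27 + 2·15 = 57
Stage 1: 27(ω_s−ω_c) = −57(ω_r−ω_c),  ω_s=0, ω_r=1
Stage 1: 27(0−ω_c) = −57(1−ω_c)  ⇒  84ω_c = 57  ⇒  ω_c = 19/28
  ⇒ ω_c¹/ω_r¹ = 19/28
Stage 2: N_ring = 13 + 2·20 = 53
Stage 2: 13(ω_s−ω_c) = −53(ω_r−ω_c),  ω_r=0, ω_c=1
Stage 2: ω_s = 1 − (53/13)(0−1) = 66/13
  ⇒ ω_s²/ω_c² = 66/13
Coupling ω_c² = ω_c¹ ⇒ overall = 19/28 × 66/13 = 627/182

627/182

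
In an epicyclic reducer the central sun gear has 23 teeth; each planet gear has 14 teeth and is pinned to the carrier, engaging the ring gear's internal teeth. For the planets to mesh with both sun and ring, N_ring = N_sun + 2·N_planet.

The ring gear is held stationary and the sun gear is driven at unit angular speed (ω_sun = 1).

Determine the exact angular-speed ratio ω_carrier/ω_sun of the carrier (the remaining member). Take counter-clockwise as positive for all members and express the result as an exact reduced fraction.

23/74

N_ring = 23 + 2·14 = 51
23(ω_s−ω_c) = −51(ω_r−ω_c),  ω_r=0, ω_s=1
23(1−ω_c) = −51(0−ω_c)  ⇒  74ω_c = 23  ⇒  ω_c = 23/74
ω_c/ω_s = 23/74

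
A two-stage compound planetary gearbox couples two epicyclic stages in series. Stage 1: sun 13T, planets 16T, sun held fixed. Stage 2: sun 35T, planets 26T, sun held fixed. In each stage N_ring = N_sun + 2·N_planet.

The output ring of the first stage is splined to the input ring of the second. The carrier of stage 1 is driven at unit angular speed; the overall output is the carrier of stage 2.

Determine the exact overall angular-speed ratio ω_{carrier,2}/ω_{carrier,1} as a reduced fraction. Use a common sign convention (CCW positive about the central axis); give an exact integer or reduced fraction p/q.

841/915

Stage 1: N_ring = 13 + 2·16 = 45
Stage 1: 13(ω_s−ω_c) = −45(ω_r−ω_c),  ω_s=0, ω_c=1
Stage 1: ω_r = 1 − (13/45)(0−1) = 58/45
  ⇒ ω_r¹/ω_c¹ = 58/45
Stage 2: N_ring = 35 + 2·26 = 87
Stage 2: 35(ω_s−ω_c) = −87(ω_r−ω_c),  ω_s=0, ω_r=1
Stage 2: 35(0−ω_c) = −87(1−ω_c)  ⇒  122ω_c = 87  ⇒  ω_c = 87/122
  ⇒ ω_c²/ω_r² = 87/122
Coupling ω_r² = ω_r¹ ⇒ overall = 58/45 × 87/122 = 841/915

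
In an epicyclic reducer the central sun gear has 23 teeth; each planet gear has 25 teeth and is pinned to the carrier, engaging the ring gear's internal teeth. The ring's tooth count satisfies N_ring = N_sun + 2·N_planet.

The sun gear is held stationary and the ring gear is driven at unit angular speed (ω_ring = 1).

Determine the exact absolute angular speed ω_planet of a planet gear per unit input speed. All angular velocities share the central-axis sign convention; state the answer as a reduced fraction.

N_ring = 23 + 2·25 = 73
23(ω_s−ω_c) = −73(ω_r−ω_c),  ω_s=0, ω_r=1
23(0−ω_c) = −73(1−ω_c)  ⇒  96ω_c = 73  ⇒  ω_c = 73/96
sun–planet: 23·(0−73/96) = −25·(ω_p−ω_c)  ⇒  ω_p−ω_c = −(23/25)·(-73/96) = 1679/2400
ω_p = 73/96 + 1679/2400 = 73/50

73/50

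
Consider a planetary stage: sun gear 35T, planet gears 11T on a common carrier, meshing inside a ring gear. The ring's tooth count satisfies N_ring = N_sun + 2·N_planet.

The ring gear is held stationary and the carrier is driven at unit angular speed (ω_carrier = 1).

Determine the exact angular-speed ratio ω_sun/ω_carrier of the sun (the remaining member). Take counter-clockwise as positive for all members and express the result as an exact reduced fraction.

N_ring = 35 + 2·11 = 57
35(ω_s−ω_c) = −57(ω_r−ω_c),  ω_r=0, ω_c=1
ω_s = 1 − (57/35)(0−1) = 92/35
ω_s/ω_c = 92/35

92/35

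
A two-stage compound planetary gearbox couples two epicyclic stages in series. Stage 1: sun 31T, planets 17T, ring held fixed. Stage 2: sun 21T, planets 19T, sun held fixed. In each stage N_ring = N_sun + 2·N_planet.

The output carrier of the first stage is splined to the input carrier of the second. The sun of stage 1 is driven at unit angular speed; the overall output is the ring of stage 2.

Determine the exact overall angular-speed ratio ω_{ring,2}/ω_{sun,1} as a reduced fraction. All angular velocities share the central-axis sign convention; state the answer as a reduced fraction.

Stage 1: N_ring = 31 + 2·17 = 65
Stage 1: 31(ω_s−ω_c) = −65(ω_r−ω_c),  ω_r=0, ω_s=1
Stage 1: 31(1−ω_c) = −65(0−ω_c)  ⇒  96ω_c = 31  ⇒  ω_c = 31/96
  ⇒ ω_c¹/ω_s¹ = 31/96
Stage 2: N_ring = 21 + 2·19 = 59
Stage 2: 21(ω_s−ω_c) = −59(ω_r−ω_c),  ω_s=0, ω_c=1
Stage 2: ω_r = 1 − (21/59)(0−1) = 80/59
  ⇒ ω_r²/ω_c² = 80/59
Coupling ω_c² = ω_c¹ ⇒ overall = 31/96 × 80/59 = 155/354

155/354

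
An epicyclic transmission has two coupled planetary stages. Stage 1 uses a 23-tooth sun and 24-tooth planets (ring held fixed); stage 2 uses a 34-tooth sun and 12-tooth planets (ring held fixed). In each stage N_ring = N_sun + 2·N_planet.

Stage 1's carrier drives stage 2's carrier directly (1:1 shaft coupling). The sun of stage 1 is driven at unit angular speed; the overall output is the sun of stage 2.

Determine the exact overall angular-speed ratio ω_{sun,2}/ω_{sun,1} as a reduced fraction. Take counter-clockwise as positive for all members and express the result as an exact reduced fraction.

Stage 1: N_ring = 23 + 2·24 = 71
Stage 1: 23(ω_s−ω_c) = −71(ω_r−ω_c),  ω_r=0, ω_s=1
Stage 1: 23(1−ω_c) = −71(0−ω_c)  ⇒  94ω_c = 23  ⇒  ω_c = 23/94
  ⇒ ω_c¹/ω_s¹ = 23/94
Stage 2: N_ring = 34 + 2·12 = 58
Stage 2: 34(ω_s−ω_c) = −58(ω_r−ω_c),  ω_r=0, ω_c=1
Stage 2: ω_s = 1 − (58/34)(0−1) = 46/17
  ⇒ ω_s²/ω_c² = 46/17
Coupling ω_c² = ω_c¹ ⇒ overall = 23/94 × 46/17 = 529/799

529/799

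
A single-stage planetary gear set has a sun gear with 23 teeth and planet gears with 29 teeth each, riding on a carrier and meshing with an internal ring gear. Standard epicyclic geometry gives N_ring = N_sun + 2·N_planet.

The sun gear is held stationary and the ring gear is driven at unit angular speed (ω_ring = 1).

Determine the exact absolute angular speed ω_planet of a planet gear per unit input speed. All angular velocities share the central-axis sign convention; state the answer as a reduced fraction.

N_ring = 23 + 2·29 = 81
23(ω_s−ω_c) = −81(ω_r−ω_c),  ω_s=0, ω_r=1
23(0−ω_c) = −81(1−ω_c)  ⇒  104ω_c = 81  ⇒  ω_c = 81/104
sun–planet: 23·(0−81/104) = −29·(ω_p−ω_c)  ⇒  ω_p−ω_c = −(23/29)·(-81/104) = 1863/3016
ω_p = 81/104 + 1863/3016 = 81/58

81/58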